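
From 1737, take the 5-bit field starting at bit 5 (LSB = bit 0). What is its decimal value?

v = 011011001001
Shift right by 5: 0110110
Mask low 5 bits: 10110 = 22

22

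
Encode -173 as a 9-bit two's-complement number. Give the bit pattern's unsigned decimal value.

173 in 9 bits: 010101101
Invert: 101010010
Add 1:  101010011 = 339
(Check: 2^9 - 173 = 512 - 173 = 339.)

339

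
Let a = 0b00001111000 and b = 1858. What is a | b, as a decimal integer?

a = 00001111000
1858 = 11101000010
 OR → 11101111010 = 1914

1914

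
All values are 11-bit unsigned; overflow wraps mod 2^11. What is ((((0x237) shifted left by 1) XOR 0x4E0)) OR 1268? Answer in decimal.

0x237 = 01000110111
→ shifted left by 1 (mod 2^11) → 10001101110 = 1134
0x4E0 = 10011100000
→ XOR → 00010001110 = 142
1268 = 10011110100
→ OR → 10011111110 = 1278

1278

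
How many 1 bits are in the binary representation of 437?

6

437 = 110110101
Count the 1s: 1 + 1 + 1 + 1 + 1 + 1 = 6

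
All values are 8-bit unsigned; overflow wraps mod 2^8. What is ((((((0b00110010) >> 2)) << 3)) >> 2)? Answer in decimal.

24

0b00110010 = 00110010
→ >> 2 → 00001100 = 12
→ << 3 (mod 2^8) → 01100000 = 96
→ >> 2 → 00011000 = 24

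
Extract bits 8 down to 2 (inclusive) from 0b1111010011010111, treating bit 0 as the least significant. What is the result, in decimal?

53

v = 1111010011010111
Shift right by 2: 11110100110101
Mask low 7 bits: 0110101 = 53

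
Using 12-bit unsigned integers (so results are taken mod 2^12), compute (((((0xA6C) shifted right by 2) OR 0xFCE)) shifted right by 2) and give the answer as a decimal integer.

1015

0xA6C = 101001101100
→ shifted right by 2 → 001010011011 = 667
0xFCE = 111111001110
→ OR → 111111011111 = 4063
→ shifted right by 2 → 001111110111 = 1015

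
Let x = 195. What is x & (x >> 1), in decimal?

x = 11000011 = 195
x>>1 = 01100001
AND  = 01000001 = 65
(x & (x >> 1) has a 1 wherever x has two consecutive 1 bits.)

65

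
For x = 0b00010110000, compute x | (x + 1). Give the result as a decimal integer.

177

x = 10110000 = 176
x + 1 = 10110001
OR    = 10110001 = 177
(x | (x + 1) sets the lowest cleared bit.)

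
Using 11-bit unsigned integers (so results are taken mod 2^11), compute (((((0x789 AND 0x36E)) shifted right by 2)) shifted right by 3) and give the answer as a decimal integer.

0x789 = 11110001001
0x36E = 01101101110
→ AND → 01100001000 = 776
→ shifted right by 2 → 00011000010 = 194
→ shifted right by 3 → 00000011000 = 24

24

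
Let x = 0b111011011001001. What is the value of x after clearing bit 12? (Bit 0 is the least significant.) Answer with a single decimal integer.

26313

x = 111011011001001
bit 12 is currently 1; clear it via x & ~(1 << 12) = x & ~4096
→ 110011011001001 = 26313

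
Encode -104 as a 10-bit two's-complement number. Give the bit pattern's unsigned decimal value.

920

104 in 10 bits: 0001101000
Invert: 1110010111
Add 1:  1110011000 = 920
(Check: 2^10 - 104 = 1024 - 104 = 920.)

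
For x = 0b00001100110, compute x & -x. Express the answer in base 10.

2

x = 1100110 = 102
-x (two's complement) = …0011010
AND   = 0000010 = 2
(x & -x isolates the lowest set bit of x.)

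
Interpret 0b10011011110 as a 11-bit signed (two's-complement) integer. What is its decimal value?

-802

pattern = 10011011110 (MSB is 1 ⇒ negative)
Invert: 01100100001, add 1 → 01100100010 = 802, so the value is -802.
(Equivalently: 1246 - 2^11 = 1246 - 2048 = -802.)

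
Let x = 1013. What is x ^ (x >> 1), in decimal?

527

x = 1111110101 = 1013
x>>1 = 0111111010
XOR  = 1000001111 = 527
(x ^ (x >> 1) gives the standard binary-reflected Gray code of x.)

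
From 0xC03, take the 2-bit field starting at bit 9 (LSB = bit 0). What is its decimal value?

2

v = 110000000011
Shift right by 9: 110
Mask low 2 bits: 10 = 2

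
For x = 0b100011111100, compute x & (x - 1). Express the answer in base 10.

x = 100011111100 = 2300
x - 1 = 100011111011
AND   = 100011111000 = 2296
(x & (x - 1) clears the lowest set bit of x.)

2296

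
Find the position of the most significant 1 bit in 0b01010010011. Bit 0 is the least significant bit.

9

0b01010010011 = 1010010011
The topmost 1 is at position 9 (since 2^9 = 512 ≤ 659 < 1024).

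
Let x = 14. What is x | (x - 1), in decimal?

15

x = 1110 = 14
x - 1 = 1101
OR    = 1111 = 15
(x | (x - 1) sets all bits below the lowest set bit.)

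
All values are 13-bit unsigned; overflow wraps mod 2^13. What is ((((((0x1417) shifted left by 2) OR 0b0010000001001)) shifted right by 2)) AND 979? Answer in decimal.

275

0x1417 = 1010000010111
→ shifted left by 2 (mod 2^13) → 1000001011100 = 4188
0b0010000001001 = 0010000001001
→ OR → 1010001011101 = 5213
→ shifted right by 2 → 0010100010111 = 1303
979 = 0001111010011
→ AND → 0000100010011 = 275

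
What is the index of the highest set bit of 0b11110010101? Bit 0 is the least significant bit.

10

0b11110010101 = 11110010101
The topmost 1 is at position 10 (since 2^10 = 1024 ≤ 1941 < 2048).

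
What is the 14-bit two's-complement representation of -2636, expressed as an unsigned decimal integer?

13748

2636 in 14 bits: 00101001001100
Invert: 11010110110011
Add 1:  11010110110100 = 13748
(Check: 2^14 - 2636 = 16384 - 2636 = 13748.)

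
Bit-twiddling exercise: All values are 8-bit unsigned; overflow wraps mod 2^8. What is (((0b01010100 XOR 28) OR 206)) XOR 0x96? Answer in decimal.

0b01010100 = 01010100
28 = 00011100
→ XOR → 01001000 = 72
206 = 11001110
→ OR → 11001110 = 206
0x96 = 10010110
→ XOR → 01011000 = 88

88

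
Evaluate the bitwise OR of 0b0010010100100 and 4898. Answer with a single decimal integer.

a = 0010010100100
4898 = 1001100100010
 OR → 1011110100110 = 6054

6054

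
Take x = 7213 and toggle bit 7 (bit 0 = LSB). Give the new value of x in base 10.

7341

x = 1110000101101
bit 7 is currently 0; toggle it via x ^ (1 << 7) = x ^ 128
→ 1110010101101 = 7341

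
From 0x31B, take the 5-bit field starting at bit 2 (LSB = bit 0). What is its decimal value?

v = 1100011011
Shift right by 2: 11000110
Mask low 5 bits: 00110 = 6

6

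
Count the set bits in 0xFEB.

0xFEB = 111111101011
Count the 1s: 1 + 1 + 1 + 1 + 1 + 1 + 1 + 1 + 1 + 1 = 10

10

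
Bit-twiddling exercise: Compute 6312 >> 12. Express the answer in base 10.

1

6312 = 1100010101000
shift right by 12 → 0000000000001 = 1
(equivalently, floor(6312 / 4096))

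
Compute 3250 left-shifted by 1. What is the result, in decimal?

3250 = 0110010110010
shift left by 1 → 1100101100100 = 6500
(equivalently, 3250 × 2^1 = 3250 × 2)

6500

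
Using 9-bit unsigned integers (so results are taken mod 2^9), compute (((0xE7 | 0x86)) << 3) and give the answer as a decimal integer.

312

0xE7 = 011100111
0x86 = 010000110
→ | → 011100111 = 231
→ << 3 (mod 2^9) → 100111000 = 312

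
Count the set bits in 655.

655 = 1010001111
Count the 1s: 1 + 1 + 1 + 1 + 1 + 1 = 6

6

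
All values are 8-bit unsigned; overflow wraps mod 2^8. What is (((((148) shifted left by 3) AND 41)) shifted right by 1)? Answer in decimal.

148 = 10010100
→ shifted left by 3 (mod 2^8) → 10100000 = 160
41 = 00101001
→ AND → 00100000 = 32
→ shifted right by 1 → 00010000 = 16

16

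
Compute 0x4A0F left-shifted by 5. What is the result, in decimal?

0x4A0F = 00000100101000001111
shift left by 5 → 10010100000111100000 = 606688
(equivalently, 18959 × 2^5 = 18959 × 32)

606688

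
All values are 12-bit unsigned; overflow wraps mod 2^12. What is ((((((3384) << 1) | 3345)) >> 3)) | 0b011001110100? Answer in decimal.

3384 = 110100111000
→ << 1 (mod 2^12) → 101001110000 = 2672
3345 = 110100010001
→ | → 111101110001 = 3953
→ >> 3 → 000111101110 = 494
0b011001110100 = 011001110100
→ | → 011111111110 = 2046

2046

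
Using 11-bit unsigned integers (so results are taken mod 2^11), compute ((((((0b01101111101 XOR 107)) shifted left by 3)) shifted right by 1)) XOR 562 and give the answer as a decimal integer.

618

0b01101111101 = 01101111101
107 = 00001101011
→ XOR → 01100010110 = 790
→ shifted left by 3 (mod 2^11) → 00010110000 = 176
→ shifted right by 1 → 00001011000 = 88
562 = 01000110010
→ XOR → 01001101010 = 618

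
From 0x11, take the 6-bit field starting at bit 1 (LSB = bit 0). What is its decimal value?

8

v = 00010001
Shift right by 1: 0001000
Mask low 6 bits: 001000 = 8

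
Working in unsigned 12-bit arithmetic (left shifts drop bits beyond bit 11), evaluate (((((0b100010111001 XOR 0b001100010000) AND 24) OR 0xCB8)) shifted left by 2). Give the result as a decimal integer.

0b100010111001 = 100010111001
0b001100010000 = 001100010000
→ XOR → 101110101001 = 2985
24 = 000000011000
→ AND → 000000001000 = 8
0xCB8 = 110010111000
→ OR → 110010111000 = 3256
→ shifted left by 2 (mod 2^12) → 001011100000 = 736

736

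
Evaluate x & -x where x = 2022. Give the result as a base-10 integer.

2

x = 11111100110 = 2022
-x (two's complement) = …00000011010
AND   = 00000000010 = 2
(x & -x isolates the lowest set bit of x.)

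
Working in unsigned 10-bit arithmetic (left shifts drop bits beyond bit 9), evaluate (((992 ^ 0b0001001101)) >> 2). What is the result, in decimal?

992 = 1111100000
0b0001001101 = 0001001101
→ ^ → 1110101101 = 941
→ >> 2 → 0011101011 = 235

235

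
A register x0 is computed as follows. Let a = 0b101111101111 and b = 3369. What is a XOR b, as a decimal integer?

a = 101111101111
3369 = 110100101001
XOR → 011011000110 = 1734

1734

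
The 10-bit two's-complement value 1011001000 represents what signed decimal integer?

-312

pattern = 1011001000 (MSB is 1 ⇒ negative)
Invert: 0100110111, add 1 → 0100111000 = 312, so the value is -312.
(Equivalently: 712 - 2^10 = 712 - 1024 = -312.)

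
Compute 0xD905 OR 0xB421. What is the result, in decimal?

0xD905 = 1101100100000101
0xB421 = 1011010000100001
 OR → 1111110100100101 = 64805

64805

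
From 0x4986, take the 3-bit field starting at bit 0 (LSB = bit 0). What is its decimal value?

6

v = 100100110000110
Shift right by 0: 100100110000110
Mask low 3 bits: 110 = 6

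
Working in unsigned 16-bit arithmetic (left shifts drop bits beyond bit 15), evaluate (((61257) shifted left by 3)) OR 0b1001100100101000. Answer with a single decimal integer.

61257 = 1110111101001001
→ shifted left by 3 (mod 2^16) → 0111101001001000 = 31304
0b1001100100101000 = 1001100100101000
→ OR → 1111101101101000 = 64360

64360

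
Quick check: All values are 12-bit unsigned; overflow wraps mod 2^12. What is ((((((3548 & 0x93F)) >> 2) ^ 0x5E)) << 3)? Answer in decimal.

3548 = 110111011100
0x93F = 100100111111
→ & → 100100011100 = 2332
→ >> 2 → 001001000111 = 583
0x5E = 000001011110
→ ^ → 001000011001 = 537
→ << 3 (mod 2^12) → 000011001000 = 200

200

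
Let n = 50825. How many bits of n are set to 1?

50825 = 1100011010001001
Count the 1s: 1 + 1 + 1 + 1 + 1 + 1 + 1 = 7

7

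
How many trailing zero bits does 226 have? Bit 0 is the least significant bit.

226 = 11100010
Trailing zeros: 1, so the lowest set bit is bit 1 (value 2).

1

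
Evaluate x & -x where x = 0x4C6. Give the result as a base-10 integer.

2

x = 10011000110 = 1222
-x (two's complement) = …01100111010
AND   = 00000000010 = 2
(x & -x isolates the lowest set bit of x.)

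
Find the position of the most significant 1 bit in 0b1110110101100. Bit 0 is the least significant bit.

12

0b1110110101100 = 1110110101100
The topmost 1 is at position 12 (since 2^12 = 4096 ≤ 7596 < 8192).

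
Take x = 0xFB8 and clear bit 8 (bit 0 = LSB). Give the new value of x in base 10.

3768

x = 00111110111000
bit 8 is currently 1; clear it via x & ~(1 << 8) = x & ~256
→ 00111010111000 = 3768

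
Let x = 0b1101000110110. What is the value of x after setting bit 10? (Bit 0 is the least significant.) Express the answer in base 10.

7734

x = 1101000110110
bit 10 is currently 0; set it via x | (1 << 10) = x | 1024
→ 1111000110110 = 7734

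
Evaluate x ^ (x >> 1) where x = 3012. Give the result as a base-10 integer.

3622

x = 101111000100 = 3012
x>>1 = 010111100010
XOR  = 111000100110 = 3622
(x ^ (x >> 1) gives the standard binary-reflected Gray code of x.)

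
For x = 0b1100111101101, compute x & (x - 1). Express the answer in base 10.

x = 1100111101101 = 6637
x - 1 = 1100111101100
AND   = 1100111101100 = 6636
(x & (x - 1) clears the lowest set bit of x.)

6636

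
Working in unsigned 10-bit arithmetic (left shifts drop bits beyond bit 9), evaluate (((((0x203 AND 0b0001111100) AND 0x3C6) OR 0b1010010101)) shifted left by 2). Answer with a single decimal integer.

596

0x203 = 1000000011
0b0001111100 = 0001111100
→ AND → 0000000000 = 0
0x3C6 = 1111000110
→ AND → 0000000000 = 0
0b1010010101 = 1010010101
→ OR → 1010010101 = 661
→ shifted left by 2 (mod 2^10) → 1001010100 = 596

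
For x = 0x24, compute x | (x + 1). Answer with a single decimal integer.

x = 100100 = 36
x + 1 = 100101
OR    = 100101 = 37
(x | (x + 1) sets the lowest cleared bit.)

37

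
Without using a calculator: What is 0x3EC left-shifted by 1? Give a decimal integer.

0x3EC = 01111101100
shift left by 1 → 11111011000 = 2008
(equivalently, 1004 × 2^1 = 1004 × 2)

2008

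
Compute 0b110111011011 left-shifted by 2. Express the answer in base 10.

14188

x = 00110111011011
shift left by 2 → 11011101101100 = 14188
(equivalently, 3547 × 2^2 = 3547 × 4)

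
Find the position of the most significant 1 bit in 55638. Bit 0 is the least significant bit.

55638 = 1101100101010110
The topmost 1 is at position 15 (since 2^15 = 32768 ≤ 55638 < 65536).

15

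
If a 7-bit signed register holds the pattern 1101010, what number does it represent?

pattern = 1101010 (MSB is 1 ⇒ negative)
Invert: 0010101, add 1 → 0010110 = 22, so the value is -22.
(Equivalently: 106 - 2^7 = 106 - 128 = -22.)

-22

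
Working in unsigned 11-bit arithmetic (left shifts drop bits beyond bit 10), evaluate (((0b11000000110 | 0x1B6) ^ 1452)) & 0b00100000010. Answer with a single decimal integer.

0b11000000110 = 11000000110
0x1B6 = 00110110110
→ | → 11110110110 = 1974
1452 = 10110101100
→ ^ → 01000011010 = 538
0b00100000010 = 00100000010
→ & → 00000000010 = 2

2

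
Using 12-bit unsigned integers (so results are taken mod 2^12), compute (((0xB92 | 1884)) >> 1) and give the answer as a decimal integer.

0xB92 = 101110010010
1884 = 011101011100
→ | → 111111011110 = 4062
→ >> 1 → 011111101111 = 2031

2031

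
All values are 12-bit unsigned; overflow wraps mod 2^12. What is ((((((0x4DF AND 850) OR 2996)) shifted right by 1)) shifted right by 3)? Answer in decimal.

191

0x4DF = 010011011111
850 = 001101010010
→ AND → 000001010010 = 82
2996 = 101110110100
→ OR → 101111110110 = 3062
→ shifted right by 1 → 010111111011 = 1531
→ shifted right by 3 → 000010111111 = 191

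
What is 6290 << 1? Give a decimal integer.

12580

6290 = 01100010010010
shift left by 1 → 11000100100100 = 12580
(equivalently, 6290 × 2^1 = 6290 × 2)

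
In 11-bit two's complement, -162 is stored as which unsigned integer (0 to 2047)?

162 in 11 bits: 00010100010
Invert: 11101011101
Add 1:  11101011110 = 1886
(Check: 2^11 - 162 = 2048 - 162 = 1886.)

1886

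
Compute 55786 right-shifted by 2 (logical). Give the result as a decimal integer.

13946

55786 = 1101100111101010
shift right by 2 → 0011011001111010 = 13946
(equivalently, floor(55786 / 4))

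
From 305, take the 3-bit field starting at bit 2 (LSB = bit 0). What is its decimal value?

4

v = 000100110001
Shift right by 2: 0001001100
Mask low 3 bits: 100 = 4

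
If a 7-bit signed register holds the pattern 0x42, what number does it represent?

-62

pattern = 1000010 (MSB is 1 ⇒ negative)
Invert: 0111101, add 1 → 0111110 = 62, so the value is -62.
(Equivalently: 66 - 2^7 = 66 - 128 = -62.)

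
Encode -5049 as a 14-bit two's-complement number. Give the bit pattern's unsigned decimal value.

11335

5049 in 14 bits: 01001110111001
Invert: 10110001000110
Add 1:  10110001000111 = 11335
(Check: 2^14 - 5049 = 16384 - 5049 = 11335.)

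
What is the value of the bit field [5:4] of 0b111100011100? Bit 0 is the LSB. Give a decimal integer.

v = 111100011100
Shift right by 4: 11110001
Mask low 2 bits: 01 = 1

1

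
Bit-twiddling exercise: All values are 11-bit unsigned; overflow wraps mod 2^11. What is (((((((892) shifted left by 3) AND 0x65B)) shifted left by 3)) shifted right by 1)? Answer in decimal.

892 = 01101111100
→ shifted left by 3 (mod 2^11) → 01111100000 = 992
0x65B = 11001011011
→ AND → 01001000000 = 576
→ shifted left by 3 (mod 2^11) → 01000000000 = 512
→ shifted right by 1 → 00100000000 = 256

256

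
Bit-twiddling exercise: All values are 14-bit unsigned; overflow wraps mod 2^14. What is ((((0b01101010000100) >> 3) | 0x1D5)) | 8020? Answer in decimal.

0b01101010000100 = 01101010000100
→ >> 3 → 00001101010000 = 848
0x1D5 = 00000111010101
→ | → 00001111010101 = 981
8020 = 01111101010100
→ | → 01111111010101 = 8149

8149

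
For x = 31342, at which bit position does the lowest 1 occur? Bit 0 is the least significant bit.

31342 = 111101001101110
Trailing zeros: 1, so the lowest set bit is bit 1 (value 2).

1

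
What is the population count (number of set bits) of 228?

228 = 11100100
Count the 1s: 1 + 1 + 1 + 1 = 4

4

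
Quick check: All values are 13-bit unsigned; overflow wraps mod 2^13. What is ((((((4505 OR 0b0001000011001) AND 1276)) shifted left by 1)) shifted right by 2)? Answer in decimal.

4505 = 1000110011001
0b0001000011001 = 0001000011001
→ OR → 1001110011001 = 5017
1276 = 0010011111100
→ AND → 0000010011000 = 152
→ shifted left by 1 (mod 2^13) → 0000100110000 = 304
→ shifted right by 2 → 0000001001100 = 76

76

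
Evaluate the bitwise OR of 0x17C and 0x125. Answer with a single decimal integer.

381

0x17C = 101111100
0x125 = 100100101
 OR → 101111101 = 381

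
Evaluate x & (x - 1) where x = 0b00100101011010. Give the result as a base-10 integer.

2392

x = 100101011010 = 2394
x - 1 = 100101011001
AND   = 100101011000 = 2392
(x & (x - 1) clears the lowest set bit of x.)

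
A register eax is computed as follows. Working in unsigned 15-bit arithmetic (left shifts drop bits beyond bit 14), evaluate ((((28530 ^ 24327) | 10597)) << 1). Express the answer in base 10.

28530 = 110111101110010
24327 = 101111100000111
→ ^ → 011000001110101 = 12405
10597 = 010100101100101
→ | → 011100101110101 = 14709
→ << 1 (mod 2^15) → 111001011101010 = 29418

29418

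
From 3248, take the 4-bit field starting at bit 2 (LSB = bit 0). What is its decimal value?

12

v = 110010110000
Shift right by 2: 1100101100
Mask low 4 bits: 1100 = 12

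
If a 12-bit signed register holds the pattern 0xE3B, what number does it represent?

pattern = 111000111011 (MSB is 1 ⇒ negative)
Invert: 000111000100, add 1 → 000111000101 = 453, so the value is -453.
(Equivalently: 3643 - 2^12 = 3643 - 4096 = -453.)

-453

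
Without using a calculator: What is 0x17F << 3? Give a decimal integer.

3064

0x17F = 000101111111
shift left by 3 → 101111111000 = 3064
(equivalently, 383 × 2^3 = 383 × 8)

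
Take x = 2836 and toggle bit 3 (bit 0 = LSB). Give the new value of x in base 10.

x = 0000101100010100
bit 3 is currently 0; toggle it via x ^ (1 << 3) = x ^ 8
→ 0000101100011100 = 2844

2844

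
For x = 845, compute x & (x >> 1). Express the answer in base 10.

x = 1101001101 = 845
x>>1 = 0110100110
AND  = 0100000100 = 260
(x & (x >> 1) has a 1 wherever x has two consecutive 1 bits.)

260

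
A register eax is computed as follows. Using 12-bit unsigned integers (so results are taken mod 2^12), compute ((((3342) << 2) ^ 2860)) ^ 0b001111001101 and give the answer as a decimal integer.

3342 = 110100001110
→ << 2 (mod 2^12) → 010000111000 = 1080
2860 = 101100101100
→ ^ → 111100010100 = 3860
0b001111001101 = 001111001101
→ ^ → 110011011001 = 3289

3289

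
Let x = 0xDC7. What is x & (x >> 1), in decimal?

x = 110111000111 = 3527
x>>1 = 011011100011
AND  = 010011000011 = 1219
(x & (x >> 1) has a 1 wherever x has two consecutive 1 bits.)

1219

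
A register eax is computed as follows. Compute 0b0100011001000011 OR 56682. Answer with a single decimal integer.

a = 0100011001000011
56682 = 1101110101101010
 OR → 1101111101101011 = 57195

57195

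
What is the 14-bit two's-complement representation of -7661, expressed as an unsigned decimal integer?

7661 in 14 bits: 01110111101101
Invert: 10001000010010
Add 1:  10001000010011 = 8723
(Check: 2^14 - 7661 = 16384 - 7661 = 8723.)

8723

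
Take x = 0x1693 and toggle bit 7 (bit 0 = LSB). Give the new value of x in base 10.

x = 01011010010011
bit 7 is currently 1; toggle it via x ^ (1 << 7) = x ^ 128
→ 01011000010011 = 5651

5651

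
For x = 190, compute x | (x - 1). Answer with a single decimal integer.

x = 10111110 = 190
x - 1 = 10111101
OR    = 10111111 = 191
(x | (x - 1) sets all bits below the lowest set bit.)

191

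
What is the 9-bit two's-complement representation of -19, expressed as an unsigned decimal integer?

19 in 9 bits: 000010011
Invert: 111101100
Add 1:  111101101 = 493
(Check: 2^9 - 19 = 512 - 19 = 493.)

493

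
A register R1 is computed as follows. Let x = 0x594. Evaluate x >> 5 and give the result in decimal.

44

0x594 = 10110010100
shift right by 5 → 00000101100 = 44
(equivalently, floor(1428 / 32))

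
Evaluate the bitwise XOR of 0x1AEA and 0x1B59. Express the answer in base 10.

435

0x1AEA = 1101011101010
0x1B59 = 1101101011001
XOR → 0000110110011 = 435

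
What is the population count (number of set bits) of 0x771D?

0x771D = 111011100011101
Count the 1s: 1 + 1 + 1 + 1 + 1 + 1 + 1 + 1 + 1 + 1 = 10

10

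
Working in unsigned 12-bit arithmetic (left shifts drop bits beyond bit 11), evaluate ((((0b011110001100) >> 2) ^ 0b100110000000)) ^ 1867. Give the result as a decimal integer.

0b011110001100 = 011110001100
→ >> 2 → 000111100011 = 483
0b100110000000 = 100110000000
→ ^ → 100001100011 = 2147
1867 = 011101001011
→ ^ → 111100101000 = 3880

3880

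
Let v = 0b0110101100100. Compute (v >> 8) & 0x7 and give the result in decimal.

5

v = 0110101100100
Shift right by 8: 01101
Mask low 3 bits: 101 = 5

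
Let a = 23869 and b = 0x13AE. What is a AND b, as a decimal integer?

4396

23869 = 101110100111101
0x13AE = 001001110101110
AND → 001000100101100 = 4396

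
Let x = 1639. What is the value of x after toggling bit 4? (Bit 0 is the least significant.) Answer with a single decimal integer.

x = 0011001100111
bit 4 is currently 0; toggle it via x ^ (1 << 4) = x ^ 16
→ 0011001110111 = 1655

1655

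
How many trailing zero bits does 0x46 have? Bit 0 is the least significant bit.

1

0x46 = 1000110
Trailing zeros: 1, so the lowest set bit is bit 1 (value 2).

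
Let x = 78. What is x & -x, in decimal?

x = 1001110 = 78
-x (two's complement) = …0110010
AND   = 0000010 = 2
(x & -x isolates the lowest set bit of x.)

2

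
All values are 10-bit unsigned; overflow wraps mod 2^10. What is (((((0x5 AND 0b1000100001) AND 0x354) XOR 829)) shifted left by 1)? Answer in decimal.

0x5 = 0000000101
0b1000100001 = 1000100001
→ AND → 0000000001 = 1
0x354 = 1101010100
→ AND → 0000000000 = 0
829 = 1100111101
→ XOR → 1100111101 = 829
→ shifted left by 1 (mod 2^10) → 1001111010 = 634

634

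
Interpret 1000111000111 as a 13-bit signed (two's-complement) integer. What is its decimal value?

-3641

pattern = 1000111000111 (MSB is 1 ⇒ negative)
Invert: 0111000111000, add 1 → 0111000111001 = 3641, so the value is -3641.
(Equivalently: 4551 - 2^13 = 4551 - 8192 = -3641.)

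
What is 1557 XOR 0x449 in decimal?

1557 = 11000010101
0x449 = 10001001001
XOR → 01001011100 = 604

604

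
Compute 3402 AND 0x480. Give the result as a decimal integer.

1024

3402 = 110101001010
0x480 = 010010000000
AND → 010000000000 = 1024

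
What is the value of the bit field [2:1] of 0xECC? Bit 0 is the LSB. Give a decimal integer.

v = 111011001100
Shift right by 1: 11101100110
Mask low 2 bits: 10 = 2

2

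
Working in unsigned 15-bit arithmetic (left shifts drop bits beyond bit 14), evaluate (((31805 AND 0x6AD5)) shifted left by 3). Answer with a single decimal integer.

16552

31805 = 111110000111101
0x6AD5 = 110101011010101
→ AND → 110100000010101 = 26645
→ shifted left by 3 (mod 2^15) → 100000010101000 = 16552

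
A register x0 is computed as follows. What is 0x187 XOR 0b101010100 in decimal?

0x187 = 110000111
b = 101010100
XOR → 011010011 = 211

211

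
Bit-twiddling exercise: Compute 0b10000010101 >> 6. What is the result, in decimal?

16

x = 10000010101
shift right by 6 → 00000010000 = 16
(equivalently, floor(1045 / 64))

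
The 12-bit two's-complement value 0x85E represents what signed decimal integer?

pattern = 100001011110 (MSB is 1 ⇒ negative)
Invert: 011110100001, add 1 → 011110100010 = 1954, so the value is -1954.
(Equivalently: 2142 - 2^12 = 2142 - 4096 = -1954.)

-1954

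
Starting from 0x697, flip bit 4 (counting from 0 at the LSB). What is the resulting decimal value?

x = 000011010010111
bit 4 is currently 1; toggle it via x ^ (1 << 4) = x ^ 16
→ 000011010000111 = 1671

1671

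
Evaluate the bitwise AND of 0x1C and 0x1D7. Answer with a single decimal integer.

0x1C = 000011100
0x1D7 = 111010111
AND → 000010100 = 20

20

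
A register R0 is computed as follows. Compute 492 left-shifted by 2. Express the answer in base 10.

492 = 00111101100
shift left by 2 → 11110110000 = 1968
(equivalently, 492 × 2^2 = 492 × 4)

1968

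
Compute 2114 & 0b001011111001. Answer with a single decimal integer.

2114 = 100001000010
b = 001011111001
AND → 000001000000 = 64

64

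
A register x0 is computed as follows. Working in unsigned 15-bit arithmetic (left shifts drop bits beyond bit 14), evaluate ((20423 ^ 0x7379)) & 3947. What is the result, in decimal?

20423 = 100111111000111
0x7379 = 111001101111001
→ ^ → 011110010111110 = 15550
3947 = 000111101101011
→ & → 000110000101010 = 3114

3114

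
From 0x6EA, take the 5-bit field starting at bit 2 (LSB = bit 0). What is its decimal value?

v = 011011101010
Shift right by 2: 0110111010
Mask low 5 bits: 11010 = 26

26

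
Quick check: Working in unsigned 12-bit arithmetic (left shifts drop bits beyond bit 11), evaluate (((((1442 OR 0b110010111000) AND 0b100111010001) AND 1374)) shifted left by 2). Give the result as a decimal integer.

1442 = 010110100010
0b110010111000 = 110010111000
→ OR → 110110111010 = 3514
0b100111010001 = 100111010001
→ AND → 100110010000 = 2448
1374 = 010101011110
→ AND → 000100010000 = 272
→ shifted left by 2 (mod 2^12) → 010001000000 = 1088

1088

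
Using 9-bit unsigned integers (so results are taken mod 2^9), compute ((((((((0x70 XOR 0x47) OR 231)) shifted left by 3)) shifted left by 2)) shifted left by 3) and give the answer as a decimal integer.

0x70 = 001110000
0x47 = 001000111
→ XOR → 000110111 = 55
231 = 011100111
→ OR → 011110111 = 247
→ shifted left by 3 (mod 2^9) → 110111000 = 440
→ shifted left by 2 (mod 2^9) → 011100000 = 224
→ shifted left by 3 (mod 2^9) → 100000000 = 256

256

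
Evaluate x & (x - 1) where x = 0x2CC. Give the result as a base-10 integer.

712

x = 1011001100 = 716
x - 1 = 1011001011
AND   = 1011001000 = 712
(x & (x - 1) clears the lowest set bit of x.)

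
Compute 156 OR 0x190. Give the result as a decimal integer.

412

156 = 010011100
0x190 = 110010000
 OR → 110011100 = 412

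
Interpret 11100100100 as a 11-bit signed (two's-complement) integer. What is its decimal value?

-220

pattern = 11100100100 (MSB is 1 ⇒ negative)
Invert: 00011011011, add 1 → 00011011100 = 220, so the value is -220.
(Equivalently: 1828 - 2^11 = 1828 - 2048 = -220.)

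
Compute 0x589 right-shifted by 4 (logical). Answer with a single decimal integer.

88

0x589 = 10110001001
shift right by 4 → 00001011000 = 88
(equivalently, floor(1417 / 16))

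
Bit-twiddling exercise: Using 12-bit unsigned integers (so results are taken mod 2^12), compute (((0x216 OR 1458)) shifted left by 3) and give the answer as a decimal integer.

3504

0x216 = 001000010110
1458 = 010110110010
→ OR → 011110110110 = 1974
→ shifted left by 3 (mod 2^12) → 110110110000 = 3504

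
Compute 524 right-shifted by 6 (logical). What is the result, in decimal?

524 = 1000001100
shift right by 6 → 0000001000 = 8
(equivalently, floor(524 / 64))

8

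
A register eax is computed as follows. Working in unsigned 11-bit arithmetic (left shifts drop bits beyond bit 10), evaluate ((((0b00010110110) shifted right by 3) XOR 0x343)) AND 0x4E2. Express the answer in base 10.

64

0b00010110110 = 00010110110
→ shifted right by 3 → 00000010110 = 22
0x343 = 01101000011
→ XOR → 01101010101 = 853
0x4E2 = 10011100010
→ AND → 00001000000 = 64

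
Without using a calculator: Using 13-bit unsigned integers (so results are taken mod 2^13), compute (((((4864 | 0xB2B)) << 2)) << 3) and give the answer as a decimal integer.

4864 = 1001100000000
0xB2B = 0101100101011
→ | → 1101100101011 = 6955
→ << 2 (mod 2^13) → 0110010101100 = 3244
→ << 3 (mod 2^13) → 0010101100000 = 1376

1376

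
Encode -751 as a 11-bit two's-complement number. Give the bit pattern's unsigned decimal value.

1297

751 in 11 bits: 01011101111
Invert: 10100010000
Add 1:  10100010001 = 1297
(Check: 2^11 - 751 = 2048 - 751 = 1297.)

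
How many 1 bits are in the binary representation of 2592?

2592 = 101000100000
Count the 1s: 1 + 1 + 1 = 3

3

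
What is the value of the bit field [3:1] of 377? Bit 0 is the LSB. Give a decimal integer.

v = 00101111001
Shift right by 1: 0010111100
Mask low 3 bits: 100 = 4

4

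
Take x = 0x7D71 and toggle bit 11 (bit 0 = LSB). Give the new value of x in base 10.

x = 111110101110001
bit 11 is currently 1; toggle it via x ^ (1 << 11) = x ^ 2048
→ 111010101110001 = 30065

30065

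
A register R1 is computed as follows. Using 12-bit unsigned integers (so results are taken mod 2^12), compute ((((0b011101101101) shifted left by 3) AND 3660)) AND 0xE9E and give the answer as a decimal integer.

0b011101101101 = 011101101101
→ shifted left by 3 (mod 2^12) → 101101101000 = 2920
3660 = 111001001100
→ AND → 101001001000 = 2632
0xE9E = 111010011110
→ AND → 101000001000 = 2568

2568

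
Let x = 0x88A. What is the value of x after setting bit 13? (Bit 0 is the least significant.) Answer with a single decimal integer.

x = 0000100010001010
bit 13 is currently 0; set it via x | (1 << 13) = x | 8192
→ 0010100010001010 = 10378

10378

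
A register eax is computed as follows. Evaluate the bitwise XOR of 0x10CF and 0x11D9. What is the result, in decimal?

0x10CF = 1000011001111
0x11D9 = 1000111011001
XOR → 0000100010110 = 278

278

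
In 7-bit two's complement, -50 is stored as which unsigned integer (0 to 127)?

50 in 7 bits: 0110010
Invert: 1001101
Add 1:  1001110 = 78
(Check: 2^7 - 50 = 128 - 50 = 78.)

78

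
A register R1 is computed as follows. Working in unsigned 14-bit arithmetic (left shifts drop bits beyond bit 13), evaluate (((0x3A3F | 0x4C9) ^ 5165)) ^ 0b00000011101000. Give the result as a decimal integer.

0x3A3F = 11101000111111
0x4C9 = 00010011001001
→ | → 11111011111111 = 16127
5165 = 01010000101101
→ ^ → 10101011010010 = 10962
0b00000011101000 = 00000011101000
→ ^ → 10101000111010 = 10810

10810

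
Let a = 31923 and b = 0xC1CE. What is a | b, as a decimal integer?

65023

31923 = 0111110010110011
0xC1CE = 1100000111001110
 OR → 1111110111111111 = 65023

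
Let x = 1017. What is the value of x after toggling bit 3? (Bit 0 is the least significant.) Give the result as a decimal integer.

x = 00001111111001
bit 3 is currently 1; toggle it via x ^ (1 << 3) = x ^ 8
→ 00001111110001 = 1009

1009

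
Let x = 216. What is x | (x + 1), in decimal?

217

x = 11011000 = 216
x + 1 = 11011001
OR    = 11011001 = 217
(x | (x + 1) sets the lowest cleared bit.)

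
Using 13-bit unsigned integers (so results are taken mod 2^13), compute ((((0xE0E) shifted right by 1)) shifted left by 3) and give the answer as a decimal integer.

0xE0E = 0111000001110
→ shifted right by 1 → 0011100000111 = 1799
→ shifted left by 3 (mod 2^13) → 1100000111000 = 6200

6200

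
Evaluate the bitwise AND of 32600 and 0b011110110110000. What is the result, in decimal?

15632

32600 = 111111101011000
b = 011110110110000
AND → 011110100010000 = 15632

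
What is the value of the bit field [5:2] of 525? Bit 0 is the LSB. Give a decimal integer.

v = 01000001101
Shift right by 2: 010000011
Mask low 4 bits: 0011 = 3

3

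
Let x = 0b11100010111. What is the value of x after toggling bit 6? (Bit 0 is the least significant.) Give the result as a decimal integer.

1879

x = 11100010111
bit 6 is currently 0; toggle it via x ^ (1 << 6) = x ^ 64
→ 11101010111 = 1879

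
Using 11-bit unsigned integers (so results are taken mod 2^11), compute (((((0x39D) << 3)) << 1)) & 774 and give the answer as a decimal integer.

0x39D = 01110011101
→ << 3 (mod 2^11) → 10011101000 = 1256
→ << 1 (mod 2^11) → 00111010000 = 464
774 = 01100000110
→ & → 00100000000 = 256

256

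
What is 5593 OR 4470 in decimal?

5593 = 1010111011001
4470 = 1000101110110
 OR → 1010111111111 = 5631

5631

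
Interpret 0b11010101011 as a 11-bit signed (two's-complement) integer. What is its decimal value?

-341

pattern = 11010101011 (MSB is 1 ⇒ negative)
Invert: 00101010100, add 1 → 00101010101 = 341, so the value is -341.
(Equivalently: 1707 - 2^11 = 1707 - 2048 = -341.)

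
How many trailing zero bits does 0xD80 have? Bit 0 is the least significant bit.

7

0xD80 = 110110000000
Trailing zeros: 7, so the lowest set bit is bit 7 (value 128).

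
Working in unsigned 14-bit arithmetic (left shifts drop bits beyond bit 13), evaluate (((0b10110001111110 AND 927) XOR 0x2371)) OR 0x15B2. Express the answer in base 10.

14335

0b10110001111110 = 10110001111110
927 = 00001110011111
→ AND → 00000000011110 = 30
0x2371 = 10001101110001
→ XOR → 10001101101111 = 9071
0x15B2 = 01010110110010
→ OR → 11011111111111 = 14335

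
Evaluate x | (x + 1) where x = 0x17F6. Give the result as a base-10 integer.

6135

x = 1011111110110 = 6134
x + 1 = 1011111110111
OR    = 1011111110111 = 6135
(x | (x + 1) sets the lowest cleared bit.)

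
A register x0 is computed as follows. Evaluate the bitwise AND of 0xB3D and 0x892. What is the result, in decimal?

2064

0xB3D = 101100111101
0x892 = 100010010010
AND → 100000010000 = 2064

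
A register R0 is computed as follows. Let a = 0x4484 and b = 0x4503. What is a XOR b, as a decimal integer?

0x4484 = 100010010000100
0x4503 = 100010100000011
XOR → 000000110000111 = 391

391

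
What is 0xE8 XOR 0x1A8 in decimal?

320

0xE8 = 011101000
0x1A8 = 110101000
XOR → 101000000 = 320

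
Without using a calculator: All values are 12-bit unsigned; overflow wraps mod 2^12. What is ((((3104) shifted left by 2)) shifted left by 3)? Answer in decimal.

1024

3104 = 110000100000
→ shifted left by 2 (mod 2^12) → 000010000000 = 128
→ shifted left by 3 (mod 2^12) → 010000000000 = 1024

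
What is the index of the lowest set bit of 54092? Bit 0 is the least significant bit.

2

54092 = 1101001101001100
Trailing zeros: 2, so the lowest set bit is bit 2 (value 4).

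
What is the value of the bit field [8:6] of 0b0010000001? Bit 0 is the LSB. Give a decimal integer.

2

v = 0010000001
Shift right by 6: 0010
Mask low 3 bits: 010 = 2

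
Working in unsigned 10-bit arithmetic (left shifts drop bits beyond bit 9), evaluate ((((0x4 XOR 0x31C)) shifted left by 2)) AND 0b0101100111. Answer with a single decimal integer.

96

0x4 = 0000000100
0x31C = 1100011100
→ XOR → 1100011000 = 792
→ shifted left by 2 (mod 2^10) → 0001100000 = 96
0b0101100111 = 0101100111
→ AND → 0001100000 = 96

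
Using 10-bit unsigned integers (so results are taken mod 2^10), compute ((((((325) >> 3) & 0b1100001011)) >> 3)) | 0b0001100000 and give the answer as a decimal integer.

97

325 = 0101000101
→ >> 3 → 0000101000 = 40
0b1100001011 = 1100001011
→ & → 0000001000 = 8
→ >> 3 → 0000000001 = 1
0b0001100000 = 0001100000
→ | → 0001100001 = 97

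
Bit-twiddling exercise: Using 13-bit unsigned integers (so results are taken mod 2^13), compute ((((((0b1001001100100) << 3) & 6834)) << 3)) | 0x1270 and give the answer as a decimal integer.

4976

0b1001001100100 = 1001001100100
→ << 3 (mod 2^13) → 1001100100000 = 4896
6834 = 1101010110010
→ & → 1001000100000 = 4640
→ << 3 (mod 2^13) → 1000100000000 = 4352
0x1270 = 1001001110000
→ | → 1001101110000 = 4976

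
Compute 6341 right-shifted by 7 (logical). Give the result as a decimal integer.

6341 = 1100011000101
shift right by 7 → 0000000110001 = 49
(equivalently, floor(6341 / 128))

49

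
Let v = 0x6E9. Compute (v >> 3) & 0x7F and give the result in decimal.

93

v = 011011101001
Shift right by 3: 011011101
Mask low 7 bits: 1011101 = 93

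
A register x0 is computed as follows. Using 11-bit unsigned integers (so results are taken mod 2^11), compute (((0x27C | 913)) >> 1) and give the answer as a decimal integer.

0x27C = 01001111100
913 = 01110010001
→ | → 01111111101 = 1021
→ >> 1 → 00111111110 = 510

510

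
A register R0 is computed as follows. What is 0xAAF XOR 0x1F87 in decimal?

0xAAF = 0101010101111
0x1F87 = 1111110000111
XOR → 1010100101000 = 5416

5416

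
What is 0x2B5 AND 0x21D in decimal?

533

0x2B5 = 1010110101
0x21D = 1000011101
AND → 1000010101 = 533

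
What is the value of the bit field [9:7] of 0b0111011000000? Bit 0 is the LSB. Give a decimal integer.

5

v = 0111011000000
Shift right by 7: 011101
Mask low 3 bits: 101 = 5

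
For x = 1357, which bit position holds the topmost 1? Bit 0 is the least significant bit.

1357 = 10101001101
The topmost 1 is at position 10 (since 2^10 = 1024 ≤ 1357 < 2048).

10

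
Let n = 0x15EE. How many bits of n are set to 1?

0x15EE = 1010111101110
Count the 1s: 1 + 1 + 1 + 1 + 1 + 1 + 1 + 1 + 1 = 9

9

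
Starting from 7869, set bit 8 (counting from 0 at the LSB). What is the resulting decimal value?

x = 01111010111101
bit 8 is currently 0; set it via x | (1 << 8) = x | 256
→ 01111110111101 = 8125

8125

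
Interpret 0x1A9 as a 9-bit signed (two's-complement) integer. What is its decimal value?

-87

pattern = 110101001 (MSB is 1 ⇒ negative)
Invert: 001010110, add 1 → 001010111 = 87, so the value is -87.
(Equivalently: 425 - 2^9 = 425 - 512 = -87.)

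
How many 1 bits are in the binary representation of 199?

199 = 11000111
Count the 1s: 1 + 1 + 1 + 1 + 1 = 5

5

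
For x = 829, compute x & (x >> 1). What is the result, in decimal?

284

x = 1100111101 = 829
x>>1 = 0110011110
AND  = 0100011100 = 284
(x & (x >> 1) has a 1 wherever x has two consecutive 1 bits.)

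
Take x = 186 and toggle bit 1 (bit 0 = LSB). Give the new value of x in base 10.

x = 00010111010
bit 1 is currently 1; toggle it via x ^ (1 << 1) = x ^ 2
→ 00010111000 = 184

184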